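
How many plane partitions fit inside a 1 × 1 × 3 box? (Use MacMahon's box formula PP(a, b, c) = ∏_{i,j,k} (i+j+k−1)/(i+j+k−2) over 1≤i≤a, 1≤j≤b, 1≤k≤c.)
PP(1, 1, 3) = 4

Evaluate the triple product over i = 1..1, j = 1..1, k = 1..3. The factors are (2/1) · (3/2) · (4/3). The numerators and denominators telescope so the product is an integer; carrying out the multiplication exactly gives PP(1, 1, 3) = 4.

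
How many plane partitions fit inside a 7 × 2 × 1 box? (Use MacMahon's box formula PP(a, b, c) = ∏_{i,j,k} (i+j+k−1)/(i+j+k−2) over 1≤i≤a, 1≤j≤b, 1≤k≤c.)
PP(7, 2, 1) = 36

Evaluate the triple product over i = 1..7, j = 1..2, k = 1..1. The factors are (2/1) · (3/2) · (3/2) · (4/3) · (4/3) · (5/4) · (5/4) · (6/5) · … (14 factors total). The numerators and denominators telescope so the product is an integer; carrying out the multiplication exactly gives PP(7, 2, 1) = 36.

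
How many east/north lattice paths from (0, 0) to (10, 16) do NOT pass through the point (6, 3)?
Number of paths = 5111815

Total paths from (0, 0) to (10, 16): C(26, 10) = 5311735. Paths through (6, 3): (paths (0, 0) → (6, 3)) × (paths (6, 3) → (10, 16)) = C(9, 6) · C(17, 4) = 84 · 2380 = 199920. Avoidance count = 5311735 − 199920 = 5111815.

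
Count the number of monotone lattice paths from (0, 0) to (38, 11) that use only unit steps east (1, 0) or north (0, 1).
Number of paths = 29135916264

A monotone lattice path from (0, 0) to (38, 11) consists of 38 east steps and 11 north steps in some order, so it is determined by which 38 of the 49 steps are east. The count is C(49, 38) = 29135916264.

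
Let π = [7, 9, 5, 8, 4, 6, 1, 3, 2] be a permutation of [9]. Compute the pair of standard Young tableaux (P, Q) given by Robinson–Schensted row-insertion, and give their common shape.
P = [1, 2] / [3, 6] / [4, 8] / [5, 9] / [7];  Q = [1, 2] / [3, 4] / [5, 6] / [7, 8] / [9];  common shape = (2, 2, 2, 2, 1)

Row-insert the values π_1, π_2, … into P one at a time, bumping the leftmost entry strictly greater than the inserted value down to the next row. The recording tableau Q records, in position (i, j), the step at which that cell was added to P.
  Insert 7 (step 1): P = [7];  Q = [1]
  Insert 9 (step 2): P = [7, 9];  Q = [1, 2]
  Insert 5 (step 3): P = [5, 9] / [7];  Q = [1, 2] / [3]
  Insert 8 (step 4): P = [5, 8] / [7, 9];  Q = [1, 2] / [3, 4]
  Insert 4 (step 5): P = [4, 8] / [5, 9] / [7];  Q = [1, 2] / [3, 4] / [5]
  Insert 6 (step 6): P = [4, 6] / [5, 8] / [7, 9];  Q = [1, 2] / [3, 4] / [5, 6]
  Insert 1 (step 7): P = [1, 6] / [4, 8] / [5, 9] / [7];  Q = [1, 2] / [3, 4] / [5, 6] / [7]
  Insert 3 (step 8): P = [1, 3] / [4, 6] / [5, 8] / [7, 9];  Q = [1, 2] / [3, 4] / [5, 6] / [7, 8]
  Insert 2 (step 9): P = [1, 2] / [3, 6] / [4, 8] / [5, 9] / [7];  Q = [1, 2] / [3, 4] / [5, 6] / [7, 8] / [9]
Final shape: (2, 2, 2, 2, 1).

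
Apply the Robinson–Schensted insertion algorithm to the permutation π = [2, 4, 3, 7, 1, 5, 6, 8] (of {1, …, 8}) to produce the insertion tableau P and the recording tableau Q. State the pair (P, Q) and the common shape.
P = [1, 3, 5, 6, 8] / [2, 7] / [4];  Q = [1, 2, 4, 7, 8] / [3, 6] / [5];  common shape = (5, 2, 1)

Row-insert the values π_1, π_2, … into P one at a time, bumping the leftmost entry strictly greater than the inserted value down to the next row. The recording tableau Q records, in position (i, j), the step at which that cell was added to P.
  Insert 2 (step 1): P = [2];  Q = [1]
  Insert 4 (step 2): P = [2, 4];  Q = [1, 2]
  Insert 3 (step 3): P = [2, 3] / [4];  Q = [1, 2] / [3]
  Insert 7 (step 4): P = [2, 3, 7] / [4];  Q = [1, 2, 4] / [3]
  Insert 1 (step 5): P = [1, 3, 7] / [2] / [4];  Q = [1, 2, 4] / [3] / [5]
  Insert 5 (step 6): P = [1, 3, 5] / [2, 7] / [4];  Q = [1, 2, 4] / [3, 6] / [5]
  Insert 6 (step 7): P = [1, 3, 5, 6] / [2, 7] / [4];  Q = [1, 2, 4, 7] / [3, 6] / [5]
  Insert 8 (step 8): P = [1, 3, 5, 6, 8] / [2, 7] / [4];  Q = [1, 2, 4, 7, 8] / [3, 6] / [5]
Final shape: (5, 2, 1).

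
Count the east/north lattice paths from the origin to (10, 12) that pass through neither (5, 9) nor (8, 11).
Number of paths = 367848

Inclusion–exclusion. Total paths: C(22, 10) = 646646. Through P₁: C(14, 5)·C(8, 5) = 112112. Through P₂: C(19, 8)·C(3, 2) = 226746. Since P₁ is strictly southwest of P₂, a monotone path through both must visit P₁ then P₂; paths through both = C(14, 5)·C(5, 3)·C(3, 2) = 60060. Avoid both = 646646 − 112112 − 226746 + 60060 = 367848.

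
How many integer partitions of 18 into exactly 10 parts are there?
p(18, 10 parts) = 22

Partitions of n into exactly k parts are in bijection with partitions of n − k into at most k parts (subtract 1 from each part). So p(18, exactly 10) = p(8, parts ≤ 10). Computing via the recurrence p(m, j) = p(m, j−1) + p(m−j, j) gives 22.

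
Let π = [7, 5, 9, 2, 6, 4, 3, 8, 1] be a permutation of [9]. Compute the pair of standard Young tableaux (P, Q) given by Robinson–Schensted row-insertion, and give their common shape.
P = [1, 3, 8] / [2, 6] / [4, 9] / [5] / [7];  Q = [1, 3, 8] / [2, 5] / [4, 6] / [7] / [9];  common shape = (3, 2, 2, 1, 1)

Row-insert the values π_1, π_2, … into P one at a time, bumping the leftmost entry strictly greater than the inserted value down to the next row. The recording tableau Q records, in position (i, j), the step at which that cell was added to P.
  Insert 7 (step 1): P = [7];  Q = [1]
  Insert 5 (step 2): P = [5] / [7];  Q = [1] / [2]
  Insert 9 (step 3): P = [5, 9] / [7];  Q = [1, 3] / [2]
  Insert 2 (step 4): P = [2, 9] / [5] / [7];  Q = [1, 3] / [2] / [4]
  Insert 6 (step 5): P = [2, 6] / [5, 9] / [7];  Q = [1, 3] / [2, 5] / [4]
  Insert 4 (step 6): P = [2, 4] / [5, 6] / [7, 9];  Q = [1, 3] / [2, 5] / [4, 6]
  Insert 3 (step 7): P = [2, 3] / [4, 6] / [5, 9] / [7];  Q = [1, 3] / [2, 5] / [4, 6] / [7]
  Insert 8 (step 8): P = [2, 3, 8] / [4, 6] / [5, 9] / [7];  Q = [1, 3, 8] / [2, 5] / [4, 6] / [7]
  Insert 1 (step 9): P = [1, 3, 8] / [2, 6] / [4, 9] / [5] / [7];  Q = [1, 3, 8] / [2, 5] / [4, 6] / [7] / [9]
Final shape: (3, 2, 2, 1, 1).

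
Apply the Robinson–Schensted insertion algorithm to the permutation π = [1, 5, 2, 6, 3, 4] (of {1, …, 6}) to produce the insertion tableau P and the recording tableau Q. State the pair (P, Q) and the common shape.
P = [1, 2, 3, 4] / [5, 6];  Q = [1, 2, 4, 6] / [3, 5];  common shape = (4, 2)

Row-insert the values π_1, π_2, … into P one at a time, bumping the leftmost entry strictly greater than the inserted value down to the next row. The recording tableau Q records, in position (i, j), the step at which that cell was added to P.
  Insert 1 (step 1): P = [1];  Q = [1]
  Insert 5 (step 2): P = [1, 5];  Q = [1, 2]
  Insert 2 (step 3): P = [1, 2] / [5];  Q = [1, 2] / [3]
  Insert 6 (step 4): P = [1, 2, 6] / [5];  Q = [1, 2, 4] / [3]
  Insert 3 (step 5): P = [1, 2, 3] / [5, 6];  Q = [1, 2, 4] / [3, 5]
  Insert 4 (step 6): P = [1, 2, 3, 4] / [5, 6];  Q = [1, 2, 4, 6] / [3, 5]
Final shape: (4, 2).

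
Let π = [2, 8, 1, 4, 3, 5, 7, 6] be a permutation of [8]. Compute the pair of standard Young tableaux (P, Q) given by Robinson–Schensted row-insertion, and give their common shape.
P = [1, 3, 5, 6] / [2, 4, 7] / [8];  Q = [1, 2, 6, 7] / [3, 4, 8] / [5];  common shape = (4, 3, 1)

Row-insert the values π_1, π_2, … into P one at a time, bumping the leftmost entry strictly greater than the inserted value down to the next row. The recording tableau Q records, in position (i, j), the step at which that cell was added to P.
  Insert 2 (step 1): P = [2];  Q = [1]
  Insert 8 (step 2): P = [2, 8];  Q = [1, 2]
  Insert 1 (step 3): P = [1, 8] / [2];  Q = [1, 2] / [3]
  Insert 4 (step 4): P = [1, 4] / [2, 8];  Q = [1, 2] / [3, 4]
  Insert 3 (step 5): P = [1, 3] / [2, 4] / [8];  Q = [1, 2] / [3, 4] / [5]
  Insert 5 (step 6): P = [1, 3, 5] / [2, 4] / [8];  Q = [1, 2, 6] / [3, 4] / [5]
  Insert 7 (step 7): P = [1, 3, 5, 7] / [2, 4] / [8];  Q = [1, 2, 6, 7] / [3, 4] / [5]
  Insert 6 (step 8): P = [1, 3, 5, 6] / [2, 4, 7] / [8];  Q = [1, 2, 6, 7] / [3, 4, 8] / [5]
Final shape: (4, 3, 1).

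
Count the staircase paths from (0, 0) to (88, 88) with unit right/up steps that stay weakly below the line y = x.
C_88 = 64633260585762914370496637486146181462681535261000

These NE paths below the diagonal are counted by the Catalan number C_n = (1/(n + 1)) · C(2n, n). For n = 88: C_88 = (1/89) · C(176, 88) = 5752360192132899378974200736267010150178656638229000/89 = 64633260585762914370496637486146181462681535261000.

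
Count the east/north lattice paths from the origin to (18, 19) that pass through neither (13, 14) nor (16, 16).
Number of paths = 8612966400

Inclusion–exclusion. Total paths: C(37, 18) = 17672631900. Through P₁: C(27, 13)·C(10, 5) = 5054691600. Through P₂: C(32, 16)·C(5, 2) = 6010803900. Since P₁ is strictly southwest of P₂, a monotone path through both must visit P₁ then P₂; paths through both = C(27, 13)·C(5, 3)·C(5, 2) = 2005830000. Avoid both = 17672631900 − 5054691600 − 6010803900 + 2005830000 = 8612966400.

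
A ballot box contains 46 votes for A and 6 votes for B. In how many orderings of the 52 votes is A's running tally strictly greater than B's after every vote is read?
Strict-lead orderings = 15660400

Total orderings of the 52 votes with 46 for A: C(52, 46) = 20358520. By the Bertrand ballot formula (Cycle Lemma / reflection principle), the number of orderings in which A is strictly ahead of B throughout is (p − q)/(p + q) · C(p + q, p) = (46 − 6)/(46 + 6) · 20358520 = 15660400.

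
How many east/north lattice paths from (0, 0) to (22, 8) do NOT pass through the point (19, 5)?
Number of paths = 5002845

Total paths from (0, 0) to (22, 8): C(30, 22) = 5852925. Paths through (19, 5): (paths (0, 0) → (19, 5)) × (paths (19, 5) → (22, 8)) = C(24, 19) · C(6, 3) = 42504 · 20 = 850080. Avoidance count = 5852925 − 850080 = 5002845.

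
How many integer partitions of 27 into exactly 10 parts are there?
p(27, 10 parts) = 267

Partitions of n into exactly k parts are in bijection with partitions of n − k into at most k parts (subtract 1 from each part). So p(27, exactly 10) = p(17, parts ≤ 10). Computing via the recurrence p(m, j) = p(m, j−1) + p(m−j, j) gives 267.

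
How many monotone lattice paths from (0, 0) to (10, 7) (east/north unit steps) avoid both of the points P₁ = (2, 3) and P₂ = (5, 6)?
Number of paths = 12926

Inclusion–exclusion. Total paths: C(17, 10) = 19448. Through P₁: C(5, 2)·C(12, 8) = 4950. Through P₂: C(11, 5)·C(6, 5) = 2772. Since P₁ is strictly southwest of P₂, a monotone path through both must visit P₁ then P₂; paths through both = C(5, 2)·C(6, 3)·C(6, 5) = 1200. Avoid both = 19448 − 4950 − 2772 + 1200 = 12926.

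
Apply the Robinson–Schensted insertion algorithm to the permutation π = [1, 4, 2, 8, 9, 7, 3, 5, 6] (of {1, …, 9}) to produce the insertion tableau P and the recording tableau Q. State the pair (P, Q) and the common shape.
P = [1, 2, 3, 5, 6] / [4, 7, 9] / [8];  Q = [1, 2, 4, 5, 9] / [3, 6, 8] / [7];  common shape = (5, 3, 1)

Row-insert the values π_1, π_2, … into P one at a time, bumping the leftmost entry strictly greater than the inserted value down to the next row. The recording tableau Q records, in position (i, j), the step at which that cell was added to P.
  Insert 1 (step 1): P = [1];  Q = [1]
  Insert 4 (step 2): P = [1, 4];  Q = [1, 2]
  Insert 2 (step 3): P = [1, 2] / [4];  Q = [1, 2] / [3]
  Insert 8 (step 4): P = [1, 2, 8] / [4];  Q = [1, 2, 4] / [3]
  Insert 9 (step 5): P = [1, 2, 8, 9] / [4];  Q = [1, 2, 4, 5] / [3]
  Insert 7 (step 6): P = [1, 2, 7, 9] / [4, 8];  Q = [1, 2, 4, 5] / [3, 6]
  Insert 3 (step 7): P = [1, 2, 3, 9] / [4, 7] / [8];  Q = [1, 2, 4, 5] / [3, 6] / [7]
  Insert 5 (step 8): P = [1, 2, 3, 5] / [4, 7, 9] / [8];  Q = [1, 2, 4, 5] / [3, 6, 8] / [7]
  Insert 6 (step 9): P = [1, 2, 3, 5, 6] / [4, 7, 9] / [8];  Q = [1, 2, 4, 5, 9] / [3, 6, 8] / [7]
Final shape: (5, 3, 1).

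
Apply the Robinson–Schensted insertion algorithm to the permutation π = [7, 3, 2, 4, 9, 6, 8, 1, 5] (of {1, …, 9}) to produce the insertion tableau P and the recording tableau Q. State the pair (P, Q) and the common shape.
P = [1, 4, 5, 8] / [2, 6] / [3, 9] / [7];  Q = [1, 4, 5, 7] / [2, 6] / [3, 9] / [8];  common shape = (4, 2, 2, 1)

Row-insert the values π_1, π_2, … into P one at a time, bumping the leftmost entry strictly greater than the inserted value down to the next row. The recording tableau Q records, in position (i, j), the step at which that cell was added to P.
  Insert 7 (step 1): P = [7];  Q = [1]
  Insert 3 (step 2): P = [3] / [7];  Q = [1] / [2]
  Insert 2 (step 3): P = [2] / [3] / [7];  Q = [1] / [2] / [3]
  Insert 4 (step 4): P = [2, 4] / [3] / [7];  Q = [1, 4] / [2] / [3]
  Insert 9 (step 5): P = [2, 4, 9] / [3] / [7];  Q = [1, 4, 5] / [2] / [3]
  Insert 6 (step 6): P = [2, 4, 6] / [3, 9] / [7];  Q = [1, 4, 5] / [2, 6] / [3]
  Insert 8 (step 7): P = [2, 4, 6, 8] / [3, 9] / [7];  Q = [1, 4, 5, 7] / [2, 6] / [3]
  Insert 1 (step 8): P = [1, 4, 6, 8] / [2, 9] / [3] / [7];  Q = [1, 4, 5, 7] / [2, 6] / [3] / [8]
  Insert 5 (step 9): P = [1, 4, 5, 8] / [2, 6] / [3, 9] / [7];  Q = [1, 4, 5, 7] / [2, 6] / [3, 9] / [8]
Final shape: (4, 2, 2, 1).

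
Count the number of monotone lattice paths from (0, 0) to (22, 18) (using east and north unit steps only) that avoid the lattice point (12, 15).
Number of paths = 108408477840

Total paths from (0, 0) to (22, 18): C(40, 22) = 113380261800. Paths through (12, 15): (paths (0, 0) → (12, 15)) × (paths (12, 15) → (22, 18)) = C(27, 12) · C(13, 10) = 17383860 · 286 = 4971783960. Avoidance count = 113380261800 − 4971783960 = 108408477840.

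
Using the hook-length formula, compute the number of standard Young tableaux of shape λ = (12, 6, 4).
# SYT of shape (12, 6, 4) = 22383900

Hook-length formula: f^λ = n! / Π hook(c), product over all cells c of the Young diagram. For λ = (12, 6, 4), n = 22 boxes. Hook lengths by row (left-to-right, top-to-bottom): [14, 13, 12, 11, 9, 8, 6, 5, 4, 3, 2, 1]; [7, 6, 5, 4, 2, 1]; [4, 3, 2, 1]. Product of hooks = 50214695731200. So f^λ = 22! / 50214695731200 = 1124000727777607680000 / 50214695731200 = 22383900.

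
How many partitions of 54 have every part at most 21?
p(54, parts ≤ 21) = 342505

Use the recurrence p(n, m) = p(n, m−1) + p(n−m, m): either the largest part is < m (count p(n, m−1)) or the largest part is exactly m (remove one copy of m, count p(n−m, m)). With p(0, ·) = 1 this gives p(54, parts ≤ 21) = 342505. (By conjugating Young diagrams, this also counts partitions of 54 into at most 21 parts.)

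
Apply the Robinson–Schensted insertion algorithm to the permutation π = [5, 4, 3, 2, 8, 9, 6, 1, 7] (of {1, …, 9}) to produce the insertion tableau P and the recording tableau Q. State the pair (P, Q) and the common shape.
P = [1, 6, 7] / [2, 8, 9] / [3] / [4] / [5];  Q = [1, 5, 6] / [2, 7, 9] / [3] / [4] / [8];  common shape = (3, 3, 1, 1, 1)

Row-insert the values π_1, π_2, … into P one at a time, bumping the leftmost entry strictly greater than the inserted value down to the next row. The recording tableau Q records, in position (i, j), the step at which that cell was added to P.
  Insert 5 (step 1): P = [5];  Q = [1]
  Insert 4 (step 2): P = [4] / [5];  Q = [1] / [2]
  Insert 3 (step 3): P = [3] / [4] / [5];  Q = [1] / [2] / [3]
  Insert 2 (step 4): P = [2] / [3] / [4] / [5];  Q = [1] / [2] / [3] / [4]
  Insert 8 (step 5): P = [2, 8] / [3] / [4] / [5];  Q = [1, 5] / [2] / [3] / [4]
  Insert 9 (step 6): P = [2, 8, 9] / [3] / [4] / [5];  Q = [1, 5, 6] / [2] / [3] / [4]
  Insert 6 (step 7): P = [2, 6, 9] / [3, 8] / [4] / [5];  Q = [1, 5, 6] / [2, 7] / [3] / [4]
  Insert 1 (step 8): P = [1, 6, 9] / [2, 8] / [3] / [4] / [5];  Q = [1, 5, 6] / [2, 7] / [3] / [4] / [8]
  Insert 7 (step 9): P = [1, 6, 7] / [2, 8, 9] / [3] / [4] / [5];  Q = [1, 5, 6] / [2, 7, 9] / [3] / [4] / [8]
Final shape: (3, 3, 1, 1, 1).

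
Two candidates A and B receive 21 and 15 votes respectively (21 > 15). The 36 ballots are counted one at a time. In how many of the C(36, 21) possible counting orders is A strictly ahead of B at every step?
Strict-lead orderings = 927983760

Total orderings of the 36 votes with 21 for A: C(36, 21) = 5567902560. By the Bertrand ballot formula (Cycle Lemma / reflection principle), the number of orderings in which A is strictly ahead of B throughout is (p − q)/(p + q) · C(p + q, p) = (21 − 15)/(21 + 15) · 5567902560 = 927983760.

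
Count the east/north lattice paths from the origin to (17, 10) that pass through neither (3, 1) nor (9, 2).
Number of paths = 4820035

Inclusion–exclusion. Total paths: C(27, 17) = 8436285. Through P₁: C(4, 3)·C(23, 14) = 3268760. Through P₂: C(11, 9)·C(16, 8) = 707850. Since P₁ is strictly southwest of P₂, a monotone path through both must visit P₁ then P₂; paths through both = C(4, 3)·C(7, 6)·C(16, 8) = 360360. Avoid both = 8436285 − 3268760 − 707850 + 360360 = 4820035.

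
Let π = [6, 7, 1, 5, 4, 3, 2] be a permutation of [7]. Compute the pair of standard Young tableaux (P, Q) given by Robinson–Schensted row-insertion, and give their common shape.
P = [1, 2] / [3, 7] / [4] / [5] / [6];  Q = [1, 2] / [3, 4] / [5] / [6] / [7];  common shape = (2, 2, 1, 1, 1)

Row-insert the values π_1, π_2, … into P one at a time, bumping the leftmost entry strictly greater than the inserted value down to the next row. The recording tableau Q records, in position (i, j), the step at which that cell was added to P.
  Insert 6 (step 1): P = [6];  Q = [1]
  Insert 7 (step 2): P = [6, 7];  Q = [1, 2]
  Insert 1 (step 3): P = [1, 7] / [6];  Q = [1, 2] / [3]
  Insert 5 (step 4): P = [1, 5] / [6, 7];  Q = [1, 2] / [3, 4]
  Insert 4 (step 5): P = [1, 4] / [5, 7] / [6];  Q = [1, 2] / [3, 4] / [5]
  Insert 3 (step 6): P = [1, 3] / [4, 7] / [5] / [6];  Q = [1, 2] / [3, 4] / [5] / [6]
  Insert 2 (step 7): P = [1, 2] / [3, 7] / [4] / [5] / [6];  Q = [1, 2] / [3, 4] / [5] / [6] / [7]
Final shape: (2, 2, 1, 1, 1).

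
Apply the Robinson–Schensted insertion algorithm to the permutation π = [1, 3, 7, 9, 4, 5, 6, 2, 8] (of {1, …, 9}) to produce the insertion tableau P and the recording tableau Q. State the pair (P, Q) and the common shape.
P = [1, 2, 4, 5, 6, 8] / [3, 9] / [7];  Q = [1, 2, 3, 4, 7, 9] / [5, 6] / [8];  common shape = (6, 2, 1)

Row-insert the values π_1, π_2, … into P one at a time, bumping the leftmost entry strictly greater than the inserted value down to the next row. The recording tableau Q records, in position (i, j), the step at which that cell was added to P.
  Insert 1 (step 1): P = [1];  Q = [1]
  Insert 3 (step 2): P = [1, 3];  Q = [1, 2]
  Insert 7 (step 3): P = [1, 3, 7];  Q = [1, 2, 3]
  Insert 9 (step 4): P = [1, 3, 7, 9];  Q = [1, 2, 3, 4]
  Insert 4 (step 5): P = [1, 3, 4, 9] / [7];  Q = [1, 2, 3, 4] / [5]
  Insert 5 (step 6): P = [1, 3, 4, 5] / [7, 9];  Q = [1, 2, 3, 4] / [5, 6]
  Insert 6 (step 7): P = [1, 3, 4, 5, 6] / [7, 9];  Q = [1, 2, 3, 4, 7] / [5, 6]
  Insert 2 (step 8): P = [1, 2, 4, 5, 6] / [3, 9] / [7];  Q = [1, 2, 3, 4, 7] / [5, 6] / [8]
  Insert 8 (step 9): P = [1, 2, 4, 5, 6, 8] / [3, 9] / [7];  Q = [1, 2, 3, 4, 7, 9] / [5, 6] / [8]
Final shape: (6, 2, 1).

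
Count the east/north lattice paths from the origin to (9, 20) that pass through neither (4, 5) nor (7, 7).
Number of paths = 7833441

Inclusion–exclusion. Total paths: C(29, 9) = 10015005. Through P₁: C(9, 4)·C(20, 5) = 1953504. Through P₂: C(14, 7)·C(15, 2) = 360360. Since P₁ is strictly southwest of P₂, a monotone path through both must visit P₁ then P₂; paths through both = C(9, 4)·C(5, 3)·C(15, 2) = 132300. Avoid both = 10015005 − 1953504 − 360360 + 132300 = 7833441.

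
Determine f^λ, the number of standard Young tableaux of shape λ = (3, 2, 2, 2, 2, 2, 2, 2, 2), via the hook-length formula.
# SYT of shape (3, 2, 2, 2, 2, 2, 2, 2, 2) = 75582

Hook-length formula: f^λ = n! / Π hook(c), product over all cells c of the Young diagram. For λ = (3, 2, 2, 2, 2, 2, 2, 2, 2), n = 19 boxes. Hook lengths by row (left-to-right, top-to-bottom): [11, 10, 1]; [9, 8]; [8, 7]; [7, 6]; [6, 5]; [5, 4]; [4, 3]; [3, 2]; [2, 1]. Product of hooks = 1609445376000. So f^λ = 19! / 1609445376000 = 121645100408832000 / 1609445376000 = 75582.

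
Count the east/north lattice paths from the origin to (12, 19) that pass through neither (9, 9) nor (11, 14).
Number of paths = 106596925

Inclusion–exclusion. Total paths: C(31, 12) = 141120525. Through P₁: C(18, 9)·C(13, 3) = 13905320. Through P₂: C(25, 11)·C(6, 1) = 26744400. Since P₁ is strictly southwest of P₂, a monotone path through both must visit P₁ then P₂; paths through both = C(18, 9)·C(7, 2)·C(6, 1) = 6126120. Avoid both = 141120525 − 13905320 − 26744400 + 6126120 = 106596925.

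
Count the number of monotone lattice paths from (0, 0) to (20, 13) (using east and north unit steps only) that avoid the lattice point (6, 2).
Number of paths = 448359240

Total paths from (0, 0) to (20, 13): C(33, 20) = 573166440. Paths through (6, 2): (paths (0, 0) → (6, 2)) × (paths (6, 2) → (20, 13)) = C(8, 6) · C(25, 14) = 28 · 4457400 = 124807200. Avoidance count = 573166440 − 124807200 = 448359240.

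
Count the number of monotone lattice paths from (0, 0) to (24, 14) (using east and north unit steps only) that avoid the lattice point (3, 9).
Number of paths = 9655082500

Total paths from (0, 0) to (24, 14): C(38, 24) = 9669554100. Paths through (3, 9): (paths (0, 0) → (3, 9)) × (paths (3, 9) → (24, 14)) = C(12, 3) · C(26, 21) = 220 · 65780 = 14471600. Avoidance count = 9669554100 − 14471600 = 9655082500.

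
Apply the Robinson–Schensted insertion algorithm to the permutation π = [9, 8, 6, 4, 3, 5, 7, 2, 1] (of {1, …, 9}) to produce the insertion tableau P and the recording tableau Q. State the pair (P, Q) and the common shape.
P = [1, 5, 7] / [2] / [3] / [4] / [6] / [8] / [9];  Q = [1, 6, 7] / [2] / [3] / [4] / [5] / [8] / [9];  common shape = (3, 1, 1, 1, 1, 1, 1)

Row-insert the values π_1, π_2, … into P one at a time, bumping the leftmost entry strictly greater than the inserted value down to the next row. The recording tableau Q records, in position (i, j), the step at which that cell was added to P.
  Insert 9 (step 1): P = [9];  Q = [1]
  Insert 8 (step 2): P = [8] / [9];  Q = [1] / [2]
  Insert 6 (step 3): P = [6] / [8] / [9];  Q = [1] / [2] / [3]
  Insert 4 (step 4): P = [4] / [6] / [8] / [9];  Q = [1] / [2] / [3] / [4]
  Insert 3 (step 5): P = [3] / [4] / [6] / [8] / [9];  Q = [1] / [2] / [3] / [4] / [5]
  Insert 5 (step 6): P = [3, 5] / [4] / [6] / [8] / [9];  Q = [1, 6] / [2] / [3] / [4] / [5]
  Insert 7 (step 7): P = [3, 5, 7] / [4] / [6] / [8] / [9];  Q = [1, 6, 7] / [2] / [3] / [4] / [5]
  Insert 2 (step 8): P = [2, 5, 7] / [3] / [4] / [6] / [8] / [9];  Q = [1, 6, 7] / [2] / [3] / [4] / [5] / [8]
  Insert 1 (step 9): P = [1, 5, 7] / [2] / [3] / [4] / [6] / [8] / [9];  Q = [1, 6, 7] / [2] / [3] / [4] / [5] / [8] / [9]
Final shape: (3, 1, 1, 1, 1, 1, 1).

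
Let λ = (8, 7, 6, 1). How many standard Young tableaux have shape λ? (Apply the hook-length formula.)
# SYT of shape (8, 7, 6, 1) = 118243840

Hook-length formula: f^λ = n! / Π hook(c), product over all cells c of the Young diagram. For λ = (8, 7, 6, 1), n = 22 boxes. Hook lengths by row (left-to-right, top-to-bottom): [11, 9, 8, 7, 6, 5, 3, 1]; [9, 7, 6, 5, 4, 3, 1]; [7, 5, 4, 3, 2, 1]; [1]. Product of hooks = 9505786752000. So f^λ = 22! / 9505786752000 = 1124000727777607680000 / 9505786752000 = 118243840.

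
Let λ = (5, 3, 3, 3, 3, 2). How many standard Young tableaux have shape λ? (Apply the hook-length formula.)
# SYT of shape (5, 3, 3, 3, 3, 2) = 6651216

Hook-length formula: f^λ = n! / Π hook(c), product over all cells c of the Young diagram. For λ = (5, 3, 3, 3, 3, 2), n = 19 boxes. Hook lengths by row (left-to-right, top-to-bottom): [10, 9, 7, 2, 1]; [7, 6, 4]; [6, 5, 3]; [5, 4, 2]; [4, 3, 1]; [2, 1]. Product of hooks = 18289152000. So f^λ = 19! / 18289152000 = 121645100408832000 / 18289152000 = 6651216.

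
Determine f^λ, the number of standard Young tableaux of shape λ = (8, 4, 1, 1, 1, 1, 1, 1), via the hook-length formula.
# SYT of shape (8, 4, 1, 1, 1, 1, 1, 1) = 1225224

Hook-length formula: f^λ = n! / Π hook(c), product over all cells c of the Young diagram. For λ = (8, 4, 1, 1, 1, 1, 1, 1), n = 18 boxes. Hook lengths by row (left-to-right, top-to-bottom): [15, 8, 7, 6, 4, 3, 2, 1]; [10, 3, 2, 1]; [6]; [5]; [4]; [3]; [2]; [1]. Product of hooks = 5225472000. So f^λ = 18! / 5225472000 = 6402373705728000 / 5225472000 = 1225224.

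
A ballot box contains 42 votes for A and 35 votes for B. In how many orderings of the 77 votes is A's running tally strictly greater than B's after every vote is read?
Strict-lead orderings = 909101747848285690860

Total orderings of the 77 votes with 42 for A: C(77, 42) = 10000119226331142599460. By the Bertrand ballot formula (Cycle Lemma / reflection principle), the number of orderings in which A is strictly ahead of B throughout is (p − q)/(p + q) · C(p + q, p) = (42 − 35)/(42 + 35) · 10000119226331142599460 = 909101747848285690860.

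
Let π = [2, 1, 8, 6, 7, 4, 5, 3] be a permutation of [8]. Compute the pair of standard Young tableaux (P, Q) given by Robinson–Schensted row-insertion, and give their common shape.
P = [1, 3, 5] / [2, 4, 7] / [6] / [8];  Q = [1, 3, 5] / [2, 4, 7] / [6] / [8];  common shape = (3, 3, 1, 1)

Row-insert the values π_1, π_2, … into P one at a time, bumping the leftmost entry strictly greater than the inserted value down to the next row. The recording tableau Q records, in position (i, j), the step at which that cell was added to P.
  Insert 2 (step 1): P = [2];  Q = [1]
  Insert 1 (step 2): P = [1] / [2];  Q = [1] / [2]
  Insert 8 (step 3): P = [1, 8] / [2];  Q = [1, 3] / [2]
  Insert 6 (step 4): P = [1, 6] / [2, 8];  Q = [1, 3] / [2, 4]
  Insert 7 (step 5): P = [1, 6, 7] / [2, 8];  Q = [1, 3, 5] / [2, 4]
  Insert 4 (step 6): P = [1, 4, 7] / [2, 6] / [8];  Q = [1, 3, 5] / [2, 4] / [6]
  Insert 5 (step 7): P = [1, 4, 5] / [2, 6, 7] / [8];  Q = [1, 3, 5] / [2, 4, 7] / [6]
  Insert 3 (step 8): P = [1, 3, 5] / [2, 4, 7] / [6] / [8];  Q = [1, 3, 5] / [2, 4, 7] / [6] / [8]
Final shape: (3, 3, 1, 1).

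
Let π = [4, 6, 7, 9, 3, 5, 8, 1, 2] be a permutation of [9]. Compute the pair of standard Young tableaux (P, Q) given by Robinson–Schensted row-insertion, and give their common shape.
P = [1, 2, 7, 8] / [3, 5, 9] / [4, 6];  Q = [1, 2, 3, 4] / [5, 6, 7] / [8, 9];  common shape = (4, 3, 2)

Row-insert the values π_1, π_2, … into P one at a time, bumping the leftmost entry strictly greater than the inserted value down to the next row. The recording tableau Q records, in position (i, j), the step at which that cell was added to P.
  Insert 4 (step 1): P = [4];  Q = [1]
  Insert 6 (step 2): P = [4, 6];  Q = [1, 2]
  Insert 7 (step 3): P = [4, 6, 7];  Q = [1, 2, 3]
  Insert 9 (step 4): P = [4, 6, 7, 9];  Q = [1, 2, 3, 4]
  Insert 3 (step 5): P = [3, 6, 7, 9] / [4];  Q = [1, 2, 3, 4] / [5]
  Insert 5 (step 6): P = [3, 5, 7, 9] / [4, 6];  Q = [1, 2, 3, 4] / [5, 6]
  Insert 8 (step 7): P = [3, 5, 7, 8] / [4, 6, 9];  Q = [1, 2, 3, 4] / [5, 6, 7]
  Insert 1 (step 8): P = [1, 5, 7, 8] / [3, 6, 9] / [4];  Q = [1, 2, 3, 4] / [5, 6, 7] / [8]
  Insert 2 (step 9): P = [1, 2, 7, 8] / [3, 5, 9] / [4, 6];  Q = [1, 2, 3, 4] / [5, 6, 7] / [8, 9]
Final shape: (4, 3, 2).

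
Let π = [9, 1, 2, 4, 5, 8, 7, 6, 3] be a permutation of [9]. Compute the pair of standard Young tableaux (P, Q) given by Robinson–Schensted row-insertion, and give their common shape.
P = [1, 2, 3, 5, 6] / [4] / [7] / [8] / [9];  Q = [1, 3, 4, 5, 6] / [2] / [7] / [8] / [9];  common shape = (5, 1, 1, 1, 1)

Row-insert the values π_1, π_2, … into P one at a time, bumping the leftmost entry strictly greater than the inserted value down to the next row. The recording tableau Q records, in position (i, j), the step at which that cell was added to P.
  Insert 9 (step 1): P = [9];  Q = [1]
  Insert 1 (step 2): P = [1] / [9];  Q = [1] / [2]
  Insert 2 (step 3): P = [1, 2] / [9];  Q = [1, 3] / [2]
  Insert 4 (step 4): P = [1, 2, 4] / [9];  Q = [1, 3, 4] / [2]
  Insert 5 (step 5): P = [1, 2, 4, 5] / [9];  Q = [1, 3, 4, 5] / [2]
  Insert 8 (step 6): P = [1, 2, 4, 5, 8] / [9];  Q = [1, 3, 4, 5, 6] / [2]
  Insert 7 (step 7): P = [1, 2, 4, 5, 7] / [8] / [9];  Q = [1, 3, 4, 5, 6] / [2] / [7]
  Insert 6 (step 8): P = [1, 2, 4, 5, 6] / [7] / [8] / [9];  Q = [1, 3, 4, 5, 6] / [2] / [7] / [8]
  Insert 3 (step 9): P = [1, 2, 3, 5, 6] / [4] / [7] / [8] / [9];  Q = [1, 3, 4, 5, 6] / [2] / [7] / [8] / [9]
Final shape: (5, 1, 1, 1, 1).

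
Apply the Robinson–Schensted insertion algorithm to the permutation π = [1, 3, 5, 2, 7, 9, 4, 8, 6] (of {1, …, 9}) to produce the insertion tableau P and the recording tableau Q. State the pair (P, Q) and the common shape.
P = [1, 2, 4, 6, 8] / [3, 5, 7] / [9];  Q = [1, 2, 3, 5, 6] / [4, 7, 8] / [9];  common shape = (5, 3, 1)

Row-insert the values π_1, π_2, … into P one at a time, bumping the leftmost entry strictly greater than the inserted value down to the next row. The recording tableau Q records, in position (i, j), the step at which that cell was added to P.
  Insert 1 (step 1): P = [1];  Q = [1]
  Insert 3 (step 2): P = [1, 3];  Q = [1, 2]
  Insert 5 (step 3): P = [1, 3, 5];  Q = [1, 2, 3]
  Insert 2 (step 4): P = [1, 2, 5] / [3];  Q = [1, 2, 3] / [4]
  Insert 7 (step 5): P = [1, 2, 5, 7] / [3];  Q = [1, 2, 3, 5] / [4]
  Insert 9 (step 6): P = [1, 2, 5, 7, 9] / [3];  Q = [1, 2, 3, 5, 6] / [4]
  Insert 4 (step 7): P = [1, 2, 4, 7, 9] / [3, 5];  Q = [1, 2, 3, 5, 6] / [4, 7]
  Insert 8 (step 8): P = [1, 2, 4, 7, 8] / [3, 5, 9];  Q = [1, 2, 3, 5, 6] / [4, 7, 8]
  Insert 6 (step 9): P = [1, 2, 4, 6, 8] / [3, 5, 7] / [9];  Q = [1, 2, 3, 5, 6] / [4, 7, 8] / [9]
Final shape: (5, 3, 1).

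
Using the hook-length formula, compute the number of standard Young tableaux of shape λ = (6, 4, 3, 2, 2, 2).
# SYT of shape (6, 4, 3, 2, 2, 2) = 31744440

Hook-length formula: f^λ = n! / Π hook(c), product over all cells c of the Young diagram. For λ = (6, 4, 3, 2, 2, 2), n = 19 boxes. Hook lengths by row (left-to-right, top-to-bottom): [11, 10, 6, 4, 2, 1]; [8, 7, 3, 1]; [6, 5, 1]; [4, 3]; [3, 2]; [2, 1]. Product of hooks = 3832012800. So f^λ = 19! / 3832012800 = 121645100408832000 / 3832012800 = 31744440.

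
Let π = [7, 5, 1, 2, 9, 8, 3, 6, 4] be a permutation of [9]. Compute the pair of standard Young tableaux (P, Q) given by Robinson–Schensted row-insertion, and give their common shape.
P = [1, 2, 3, 4] / [5, 6] / [7, 8] / [9];  Q = [1, 4, 5, 8] / [2, 6] / [3, 7] / [9];  common shape = (4, 2, 2, 1)

Row-insert the values π_1, π_2, … into P one at a time, bumping the leftmost entry strictly greater than the inserted value down to the next row. The recording tableau Q records, in position (i, j), the step at which that cell was added to P.
  Insert 7 (step 1): P = [7];  Q = [1]
  Insert 5 (step 2): P = [5] / [7];  Q = [1] / [2]
  Insert 1 (step 3): P = [1] / [5] / [7];  Q = [1] / [2] / [3]
  Insert 2 (step 4): P = [1, 2] / [5] / [7];  Q = [1, 4] / [2] / [3]
  Insert 9 (step 5): P = [1, 2, 9] / [5] / [7];  Q = [1, 4, 5] / [2] / [3]
  Insert 8 (step 6): P = [1, 2, 8] / [5, 9] / [7];  Q = [1, 4, 5] / [2, 6] / [3]
  Insert 3 (step 7): P = [1, 2, 3] / [5, 8] / [7, 9];  Q = [1, 4, 5] / [2, 6] / [3, 7]
  Insert 6 (step 8): P = [1, 2, 3, 6] / [5, 8] / [7, 9];  Q = [1, 4, 5, 8] / [2, 6] / [3, 7]
  Insert 4 (step 9): P = [1, 2, 3, 4] / [5, 6] / [7, 8] / [9];  Q = [1, 4, 5, 8] / [2, 6] / [3, 7] / [9]
Final shape: (4, 2, 2, 1).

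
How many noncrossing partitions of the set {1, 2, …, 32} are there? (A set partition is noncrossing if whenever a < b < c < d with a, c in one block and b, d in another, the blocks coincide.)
C_32 = 55534064877048198

These noncrossing partitions are counted by the Catalan number C_n = (1/(n + 1)) · C(2n, n). For n = 32: C_32 = (1/33) · C(64, 32) = 1832624140942590534/33 = 55534064877048198.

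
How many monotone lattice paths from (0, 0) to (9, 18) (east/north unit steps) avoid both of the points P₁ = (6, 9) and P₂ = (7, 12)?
Number of paths = 2735421

Inclusion–exclusion. Total paths: C(27, 9) = 4686825. Through P₁: C(15, 6)·C(12, 3) = 1101100. Through P₂: C(19, 7)·C(8, 2) = 1410864. Since P₁ is strictly southwest of P₂, a monotone path through both must visit P₁ then P₂; paths through both = C(15, 6)·C(4, 1)·C(8, 2) = 560560. Avoid both = 4686825 − 1101100 − 1410864 + 560560 = 2735421.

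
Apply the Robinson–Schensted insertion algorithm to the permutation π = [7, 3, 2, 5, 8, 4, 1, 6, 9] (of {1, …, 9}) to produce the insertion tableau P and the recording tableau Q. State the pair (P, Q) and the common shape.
P = [1, 4, 6, 9] / [2, 5, 8] / [3] / [7];  Q = [1, 4, 5, 9] / [2, 6, 8] / [3] / [7];  common shape = (4, 3, 1, 1)

Row-insert the values π_1, π_2, … into P one at a time, bumping the leftmost entry strictly greater than the inserted value down to the next row. The recording tableau Q records, in position (i, j), the step at which that cell was added to P.
  Insert 7 (step 1): P = [7];  Q = [1]
  Insert 3 (step 2): P = [3] / [7];  Q = [1] / [2]
  Insert 2 (step 3): P = [2] / [3] / [7];  Q = [1] / [2] / [3]
  Insert 5 (step 4): P = [2, 5] / [3] / [7];  Q = [1, 4] / [2] / [3]
  Insert 8 (step 5): P = [2, 5, 8] / [3] / [7];  Q = [1, 4, 5] / [2] / [3]
  Insert 4 (step 6): P = [2, 4, 8] / [3, 5] / [7];  Q = [1, 4, 5] / [2, 6] / [3]
  Insert 1 (step 7): P = [1, 4, 8] / [2, 5] / [3] / [7];  Q = [1, 4, 5] / [2, 6] / [3] / [7]
  Insert 6 (step 8): P = [1, 4, 6] / [2, 5, 8] / [3] / [7];  Q = [1, 4, 5] / [2, 6, 8] / [3] / [7]
  Insert 9 (step 9): P = [1, 4, 6, 9] / [2, 5, 8] / [3] / [7];  Q = [1, 4, 5, 9] / [2, 6, 8] / [3] / [7]
Final shape: (4, 3, 1, 1).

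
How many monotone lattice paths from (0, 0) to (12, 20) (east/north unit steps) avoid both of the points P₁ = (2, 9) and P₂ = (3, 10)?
Number of paths = 190134932

Inclusion–exclusion. Total paths: C(32, 12) = 225792840. Through P₁: C(11, 2)·C(21, 10) = 19399380. Through P₂: C(13, 3)·C(19, 9) = 26420108. Since P₁ is strictly southwest of P₂, a monotone path through both must visit P₁ then P₂; paths through both = C(11, 2)·C(2, 1)·C(19, 9) = 10161580. Avoid both = 225792840 − 19399380 − 26420108 + 10161580 = 190134932.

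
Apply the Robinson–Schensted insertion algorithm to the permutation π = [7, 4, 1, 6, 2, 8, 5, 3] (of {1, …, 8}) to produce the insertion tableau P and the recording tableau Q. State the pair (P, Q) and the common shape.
P = [1, 2, 3] / [4, 5, 8] / [6] / [7];  Q = [1, 4, 6] / [2, 5, 7] / [3] / [8];  common shape = (3, 3, 1, 1)

Row-insert the values π_1, π_2, … into P one at a time, bumping the leftmost entry strictly greater than the inserted value down to the next row. The recording tableau Q records, in position (i, j), the step at which that cell was added to P.
  Insert 7 (step 1): P = [7];  Q = [1]
  Insert 4 (step 2): P = [4] / [7];  Q = [1] / [2]
  Insert 1 (step 3): P = [1] / [4] / [7];  Q = [1] / [2] / [3]
  Insert 6 (step 4): P = [1, 6] / [4] / [7];  Q = [1, 4] / [2] / [3]
  Insert 2 (step 5): P = [1, 2] / [4, 6] / [7];  Q = [1, 4] / [2, 5] / [3]
  Insert 8 (step 6): P = [1, 2, 8] / [4, 6] / [7];  Q = [1, 4, 6] / [2, 5] / [3]
  Insert 5 (step 7): P = [1, 2, 5] / [4, 6, 8] / [7];  Q = [1, 4, 6] / [2, 5, 7] / [3]
  Insert 3 (step 8): P = [1, 2, 3] / [4, 5, 8] / [6] / [7];  Q = [1, 4, 6] / [2, 5, 7] / [3] / [8]
Final shape: (3, 3, 1, 1).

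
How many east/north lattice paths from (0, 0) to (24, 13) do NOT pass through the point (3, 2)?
Number of paths = 2272222500

Total paths from (0, 0) to (24, 13): C(37, 24) = 3562467300. Paths through (3, 2): (paths (0, 0) → (3, 2)) × (paths (3, 2) → (24, 13)) = C(5, 3) · C(32, 21) = 10 · 129024480 = 1290244800. Avoidance count = 3562467300 − 1290244800 = 2272222500.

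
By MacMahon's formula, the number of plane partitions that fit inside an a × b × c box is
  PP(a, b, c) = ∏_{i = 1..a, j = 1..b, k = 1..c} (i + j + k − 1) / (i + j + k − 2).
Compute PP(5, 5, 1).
PP(5, 5, 1) = 252

Evaluate the triple product over i = 1..5, j = 1..5, k = 1..1. The factors are (2/1) · (3/2) · (4/3) · (5/4) · (6/5) · (3/2) · (4/3) · (5/4) · … (25 factors total). The numerators and denominators telescope so the product is an integer; carrying out the multiplication exactly gives PP(5, 5, 1) = 252.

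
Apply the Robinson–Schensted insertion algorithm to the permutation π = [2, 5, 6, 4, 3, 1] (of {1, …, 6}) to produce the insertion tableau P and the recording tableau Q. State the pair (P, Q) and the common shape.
P = [1, 3, 6] / [2] / [4] / [5];  Q = [1, 2, 3] / [4] / [5] / [6];  common shape = (3, 1, 1, 1)

Row-insert the values π_1, π_2, … into P one at a time, bumping the leftmost entry strictly greater than the inserted value down to the next row. The recording tableau Q records, in position (i, j), the step at which that cell was added to P.
  Insert 2 (step 1): P = [2];  Q = [1]
  Insert 5 (step 2): P = [2, 5];  Q = [1, 2]
  Insert 6 (step 3): P = [2, 5, 6];  Q = [1, 2, 3]
  Insert 4 (step 4): P = [2, 4, 6] / [5];  Q = [1, 2, 3] / [4]
  Insert 3 (step 5): P = [2, 3, 6] / [4] / [5];  Q = [1, 2, 3] / [4] / [5]
  Insert 1 (step 6): P = [1, 3, 6] / [2] / [4] / [5];  Q = [1, 2, 3] / [4] / [5] / [6]
Final shape: (3, 1, 1, 1).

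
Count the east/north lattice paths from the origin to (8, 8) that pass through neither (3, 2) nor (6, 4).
Number of paths = 6600

Inclusion–exclusion. Total paths: C(16, 8) = 12870. Through P₁: C(5, 3)·C(11, 5) = 4620. Through P₂: C(10, 6)·C(6, 2) = 3150. Since P₁ is strictly southwest of P₂, a monotone path through both must visit P₁ then P₂; paths through both = C(5, 3)·C(5, 3)·C(6, 2) = 1500. Avoid both = 12870 − 4620 − 3150 + 1500 = 6600.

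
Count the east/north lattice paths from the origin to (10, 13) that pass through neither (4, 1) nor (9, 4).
Number of paths = 1046896

Inclusion–exclusion. Total paths: C(23, 10) = 1144066. Through P₁: C(5, 4)·C(18, 6) = 92820. Through P₂: C(13, 9)·C(10, 1) = 7150. Since P₁ is strictly southwest of P₂, a monotone path through both must visit P₁ then P₂; paths through both = C(5, 4)·C(8, 5)·C(10, 1) = 2800. Avoid both = 1144066 − 92820 − 7150 + 2800 = 1046896.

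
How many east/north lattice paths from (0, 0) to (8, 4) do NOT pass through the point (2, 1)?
Number of paths = 243

Total paths from (0, 0) to (8, 4): C(12, 8) = 495. Paths through (2, 1): (paths (0, 0) → (2, 1)) × (paths (2, 1) → (8, 4)) = C(3, 2) · C(9, 6) = 3 · 84 = 252. Avoidance count = 495 − 252 = 243.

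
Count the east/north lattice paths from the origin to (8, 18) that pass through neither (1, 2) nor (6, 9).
Number of paths = 682209

Inclusion–exclusion. Total paths: C(26, 8) = 1562275. Through P₁: C(3, 1)·C(23, 7) = 735471. Through P₂: C(15, 6)·C(11, 2) = 275275. Since P₁ is strictly southwest of P₂, a monotone path through both must visit P₁ then P₂; paths through both = C(3, 1)·C(12, 5)·C(11, 2) = 130680. Avoid both = 1562275 − 735471 − 275275 + 130680 = 682209.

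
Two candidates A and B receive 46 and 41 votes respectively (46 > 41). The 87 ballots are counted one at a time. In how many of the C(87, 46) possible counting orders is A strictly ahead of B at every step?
Strict-lead orderings = 658070974503343345650300

Total orderings of the 87 votes with 46 for A: C(87, 46) = 11450434956358174214315220. By the Bertrand ballot formula (Cycle Lemma / reflection principle), the number of orderings in which A is strictly ahead of B throughout is (p − q)/(p + q) · C(p + q, p) = (46 − 41)/(46 + 41) · 11450434956358174214315220 = 658070974503343345650300.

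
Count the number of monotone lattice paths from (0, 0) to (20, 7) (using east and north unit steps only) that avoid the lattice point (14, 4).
Number of paths = 630990

Total paths from (0, 0) to (20, 7): C(27, 20) = 888030. Paths through (14, 4): (paths (0, 0) → (14, 4)) × (paths (14, 4) → (20, 7)) = C(18, 14) · C(9, 6) = 3060 · 84 = 257040. Avoidance count = 888030 − 257040 = 630990.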